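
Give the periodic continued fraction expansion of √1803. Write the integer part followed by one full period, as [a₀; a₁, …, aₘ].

a₀ = ⌊√1803⌋ = 42.

[42; 2, 6, 28, 6, 2, 84]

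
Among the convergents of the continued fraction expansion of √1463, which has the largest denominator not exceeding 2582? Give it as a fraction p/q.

46817/1224

√1463 = [38; 4, 76, …] (period length 2).
Convergents:
  p_0/q_0 = 38/1
  p_1/q_1 = 153/4
  p_2/q_2 = 11666/305
  p_3/q_3 = 46817/1224
  p_4/q_4 = 3569758/93329
q_3 = 1224 ≤ 2582 < 93329 = q_4, so the answer is 46817/1224.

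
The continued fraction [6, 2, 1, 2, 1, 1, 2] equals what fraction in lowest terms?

Using pₖ = aₖpₖ₋₁ + pₖ₋₂ and qₖ = aₖqₖ₋₁ + qₖ₋₂:
  k=0: a=6, p=6, q=1
  k=1: a=2, p=13, q=2
  k=2: a=1, p=19, q=3
  k=3: a=2, p=51, q=8
  k=4: a=1, p=70, q=11
  k=5: a=1, p=121, q=19
  k=6: a=2, p=312, q=49

312/49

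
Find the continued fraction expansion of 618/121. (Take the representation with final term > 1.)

618 = 5×121 + 13
121 = 9×13 + 4
13 = 3×4 + 1
4 = 4×1 + 0  (stop)
So 618/121 = [5; 9, 3, 4].

[5; 9, 3, 4]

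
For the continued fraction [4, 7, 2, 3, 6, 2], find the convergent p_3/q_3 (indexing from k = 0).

215/52

Using pₖ = aₖpₖ₋₁ + pₖ₋₂, qₖ = aₖqₖ₋₁ + qₖ₋₂ (with p₋₁=1, p₋₂=0, q₋₁=0, q₋₂=1):
  k=0: a=4, p=4, q=1
  k=1: a=7, p=29, q=7
  k=2: a=2, p=62, q=15
  k=3: a=3, p=215, q=52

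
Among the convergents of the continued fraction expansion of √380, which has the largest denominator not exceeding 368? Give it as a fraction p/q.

√380 = [19; 2, 38, …] (period length 2).
Convergents:
  p_0/q_0 = 19/1
  p_1/q_1 = 39/2
  p_2/q_2 = 1501/77
  p_3/q_3 = 3041/156
  p_4/q_4 = 117059/6005
q_3 = 156 ≤ 368 < 6005 = q_4, so the answer is 3041/156.

3041/156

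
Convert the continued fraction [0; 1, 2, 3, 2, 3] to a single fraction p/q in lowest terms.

Fold from the inside: start with 3/1.
  2 + 1/3 = 7/3
  3 + 3/7 = 24/7
  2 + 7/24 = 55/24
  1 + 24/55 = 79/55
  0 + 55/79 = 55/79

55/79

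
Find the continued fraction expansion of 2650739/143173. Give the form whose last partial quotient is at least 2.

2650739 = 18·143173 + 73625
143173 = 1·73625 + 69548
73625 = 1·69548 + 4077
69548 = 17·4077 + 239
4077 = 17·239 + 14
239 = 17·14 + 1
14 = 14·1 + 0  (stop)
So 2650739/143173 = [18; 1, 1, 17, 17, 17, 14].

[18; 1, 1, 17, 17, 17, 14]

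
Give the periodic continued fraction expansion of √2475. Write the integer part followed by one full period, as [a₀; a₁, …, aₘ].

[49; 1, 2, 1, 98]

a₀ = ⌊√2475⌋ = 49.
With m₀=0, d₀=1 and mₖ₊₁ = dₖaₖ − mₖ, dₖ₊₁ = (n − mₖ₊₁²)/dₖ, aₖ₊₁ = ⌊(a₀+mₖ₊₁)/dₖ₊₁⌋:
  k=1: m=49, d=74, a=1
  k=2: m=25, d=25, a=2
  k=3: m=25, d=74, a=1
  k=4: m=49, d=1, a=98
d=1 and a=2a₀=98 at k=4, so the next step gives (m, d) = (49, 74) again — its k=1 value — and the period has length 4.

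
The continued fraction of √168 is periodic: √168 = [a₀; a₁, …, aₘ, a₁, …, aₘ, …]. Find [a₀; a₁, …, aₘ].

[12; 1, 24]

a₀ = ⌊√168⌋ = 12.
With m₀=0, d₀=1 and mₖ₊₁ = dₖaₖ − mₖ, dₖ₊₁ = (n − mₖ₊₁²)/dₖ, aₖ₊₁ = ⌊(a₀+mₖ₊₁)/dₖ₊₁⌋:
  k=1: m=12, d=24, a=1
  k=2: m=12, d=1, a=24
d=1 and a=2a₀=24 at k=2, so the next step gives (m, d) = (12, 24) again — its k=1 value — and the period has length 2.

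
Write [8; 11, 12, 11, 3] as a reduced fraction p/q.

Using pₖ = aₖpₖ₋₁ + pₖ₋₂ and qₖ = aₖqₖ₋₁ + qₖ₋₂:
  k=0: a=8, p=8, q=1
  k=1: a=11, p=89, q=11
  k=2: a=12, p=1076, q=133
  k=3: a=11, p=11925, q=1474
  k=4: a=3, p=36851, q=4555

36851/4555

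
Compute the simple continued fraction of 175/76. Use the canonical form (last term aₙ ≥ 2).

175 = 2·76 + 23
76 = 3·23 + 7
23 = 3·7 + 2
7 = 3·2 + 1
2 = 2·1 + 0  (stop)
So 175/76 = [2; 3, 3, 3, 2].

[2; 3, 3, 3, 2]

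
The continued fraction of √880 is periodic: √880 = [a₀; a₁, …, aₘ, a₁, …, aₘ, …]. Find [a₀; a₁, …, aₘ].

a₀ = ⌊√880⌋ = 29.
With m₀=0, d₀=1 and mₖ₊₁ = dₖaₖ − mₖ, dₖ₊₁ = (n − mₖ₊₁²)/dₖ, aₖ₊₁ = ⌊(a₀+mₖ₊₁)/dₖ₊₁⌋:
  k=1: m=29, d=39, a=1
  k=2: m=10, d=20, a=1
  k=3: m=10, d=39, a=1
  k=4: m=29, d=1, a=58
d=1 and a=2a₀=58 at k=4, so the next step gives (m, d) = (29, 39) again — its k=1 value — and the period has length 4.

[29; 1, 1, 1, 58]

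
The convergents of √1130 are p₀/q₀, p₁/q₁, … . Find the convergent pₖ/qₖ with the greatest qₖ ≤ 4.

101/3

√1130 = [33; 1, 1, 1, 1, 1, 1, 66, …] (period length 7).
Convergents:
  p_0/q_0 = 33/1
  p_1/q_1 = 34/1
  p_2/q_2 = 67/2
  p_3/q_3 = 101/3
  p_4/q_4 = 168/5
q_3 = 3 ≤ 4 < 5 = q_4, so the answer is 101/3.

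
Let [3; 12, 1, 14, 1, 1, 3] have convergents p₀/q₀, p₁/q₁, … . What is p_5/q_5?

1234/401

Using pₖ = aₖpₖ₋₁ + pₖ₋₂, qₖ = aₖqₖ₋₁ + qₖ₋₂ (with p₋₁=1, p₋₂=0, q₋₁=0, q₋₂=1):
  k=0: a=3, p=3, q=1
  k=1: a=12, p=37, q=12
  k=2: a=1, p=40, q=13
  k=3: a=14, p=597, q=194
  k=4: a=1, p=637, q=207
  k=5: a=1, p=1234, q=401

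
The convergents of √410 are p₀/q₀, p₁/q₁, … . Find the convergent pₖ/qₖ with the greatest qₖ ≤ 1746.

√410 = [20; 4, 40, …] (period length 2).
Convergents:
  p_0/q_0 = 20/1
  p_1/q_1 = 81/4
  p_2/q_2 = 3260/161
  p_3/q_3 = 13121/648
  p_4/q_4 = 528100/26081
q_3 = 648 ≤ 1746 < 26081 = q_4, so the answer is 13121/648.

13121/648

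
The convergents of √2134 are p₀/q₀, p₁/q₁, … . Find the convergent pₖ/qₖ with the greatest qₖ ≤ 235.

9701/210

√2134 = [46; 5, 8, 5, 92, …] (period length 4).
Convergents:
  p_0/q_0 = 46/1
  p_1/q_1 = 231/5
  p_2/q_2 = 1894/41
  p_3/q_3 = 9701/210
  p_4/q_4 = 894386/19361
q_3 = 210 ≤ 235 < 19361 = q_4, so the answer is 9701/210.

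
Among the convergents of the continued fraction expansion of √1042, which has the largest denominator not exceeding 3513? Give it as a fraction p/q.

51874/1607

√1042 = [32; 3, 1, 1, 3, 64, …] (period length 5).
Convergents:
  p_0/q_0 = 32/1
  p_1/q_1 = 97/3
  p_2/q_2 = 129/4
  p_3/q_3 = 226/7
  p_4/q_4 = 807/25
  p_5/q_5 = 51874/1607
  p_6/q_6 = 156429/4846
q_5 = 1607 ≤ 3513 < 4846 = q_6, so the answer is 51874/1607.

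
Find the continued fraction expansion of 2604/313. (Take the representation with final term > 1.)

2604 = 8×313 + 100
313 = 3×100 + 13
100 = 7×13 + 9
13 = 1×9 + 4
9 = 2×4 + 1
4 = 4×1 + 0  (stop)
So 2604/313 = [8; 3, 7, 1, 2, 4].

[8; 3, 7, 1, 2, 4]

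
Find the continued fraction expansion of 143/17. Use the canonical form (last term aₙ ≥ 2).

[8; 2, 2, 3]

143 = 8×17 + 7
17 = 2×7 + 3
7 = 2×3 + 1
3 = 3×1 + 0  (stop)
So 143/17 = [8; 2, 2, 3].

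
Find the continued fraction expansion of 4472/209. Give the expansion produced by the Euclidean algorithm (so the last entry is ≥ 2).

4472 = 21*209 + 83
209 = 2*83 + 43
83 = 1*43 + 40
43 = 1*40 + 3
40 = 13*3 + 1
3 = 3*1 + 0  (stop)
So 4472/209 = [21; 2, 1, 1, 13, 3].

[21; 2, 1, 1, 13, 3]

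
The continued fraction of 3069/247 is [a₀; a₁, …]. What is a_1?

2

3069 = 12·247 + 105   →  a_0 = 12
247 = 2·105 + 37   →  a_1 = 2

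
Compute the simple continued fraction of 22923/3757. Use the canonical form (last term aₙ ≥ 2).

[6; 9, 1, 6, 5, 3, 3]

22923 = 6×3757 + 381
3757 = 9×381 + 328
381 = 1×328 + 53
328 = 6×53 + 10
53 = 5×10 + 3
10 = 3×3 + 1
3 = 3×1 + 0  (stop)
So 22923/3757 = [6; 9, 1, 6, 5, 3, 3].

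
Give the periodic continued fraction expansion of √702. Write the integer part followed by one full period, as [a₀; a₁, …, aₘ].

a₀ = ⌊√702⌋ = 26.
With m₀=0, d₀=1 and mₖ₊₁ = dₖaₖ − mₖ, dₖ₊₁ = (n − mₖ₊₁²)/dₖ, aₖ₊₁ = ⌊(a₀+mₖ₊₁)/dₖ₊₁⌋:
  k=1: m=26, d=26, a=2
  k=2: m=26, d=1, a=52
d=1 and a=2a₀=52 at k=2, so the next step gives (m, d) = (26, 26) again — its k=1 value — and the period has length 2.

[26; 2, 52]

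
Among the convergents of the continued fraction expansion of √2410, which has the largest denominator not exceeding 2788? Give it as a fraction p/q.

√2410 = [49; 10, 1, 8, 1, 10, 98, …] (period length 6).
Convergents:
  p_0/q_0 = 49/1
  p_1/q_1 = 491/10
  p_2/q_2 = 540/11
  p_3/q_3 = 4811/98
  p_4/q_4 = 5351/109
  p_5/q_5 = 58321/1188
  p_6/q_6 = 5720809/116533
q_5 = 1188 ≤ 2788 < 116533 = q_6, so the answer is 58321/1188.

58321/1188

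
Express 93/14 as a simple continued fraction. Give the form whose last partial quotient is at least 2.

93 = 6×14 + 9
14 = 1×9 + 5
9 = 1×5 + 4
5 = 1×4 + 1
4 = 4×1 + 0  (stop)
So 93/14 = [6; 1, 1, 1, 4].

[6; 1, 1, 1, 4]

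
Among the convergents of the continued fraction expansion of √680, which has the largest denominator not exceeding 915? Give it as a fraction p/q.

17654/677

√680 = [26; 13, 52, …] (period length 2).
Convergents:
  p_0/q_0 = 26/1
  p_1/q_1 = 339/13
  p_2/q_2 = 17654/677
  p_3/q_3 = 229841/8814
q_2 = 677 ≤ 915 < 8814 = q_3, so the answer is 17654/677.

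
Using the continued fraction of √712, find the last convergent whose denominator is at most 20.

√712 = [26; 1, 2, 6, 2, 1, 52, …] (period length 6).
Convergents:
  p_0/q_0 = 26/1
  p_1/q_1 = 27/1
  p_2/q_2 = 80/3
  p_3/q_3 = 507/19
  p_4/q_4 = 1094/41
q_3 = 19 ≤ 20 < 41 = q_4, so the answer is 507/19.

507/19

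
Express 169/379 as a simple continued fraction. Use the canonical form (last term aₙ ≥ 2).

169 = 0*379 + 169
379 = 2*169 + 41
169 = 4*41 + 5
41 = 8*5 + 1
5 = 5*1 + 0  (stop)
So 169/379 = [0; 2, 4, 8, 5].

[0; 2, 4, 8, 5]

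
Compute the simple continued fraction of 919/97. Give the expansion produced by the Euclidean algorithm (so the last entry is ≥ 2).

919 = 9×97 + 46
97 = 2×46 + 5
46 = 9×5 + 1
5 = 5×1 + 0  (stop)
So 919/97 = [9; 2, 9, 5].

[9; 2, 9, 5]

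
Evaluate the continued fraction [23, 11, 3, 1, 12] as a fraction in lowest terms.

13253/574

Using pₖ = aₖpₖ₋₁ + pₖ₋₂ and qₖ = aₖqₖ₋₁ + qₖ₋₂:
  k=0: a=23, p=23, q=1
  k=1: a=11, p=254, q=11
  k=2: a=3, p=785, q=34
  k=3: a=1, p=1039, q=45
  k=4: a=12, p=13253, q=574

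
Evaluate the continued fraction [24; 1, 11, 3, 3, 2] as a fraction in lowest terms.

Fold from the inside: start with 2/1.
  3 + 1/2 = 7/2
  3 + 2/7 = 23/7
  11 + 7/23 = 260/23
  1 + 23/260 = 283/260
  24 + 260/283 = 7052/283

7052/283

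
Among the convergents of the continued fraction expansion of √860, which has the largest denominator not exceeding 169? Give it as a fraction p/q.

3871/132

√860 = [29; 3, 14, 3, 58, …] (period length 4).
Convergents:
  p_0/q_0 = 29/1
  p_1/q_1 = 88/3
  p_2/q_2 = 1261/43
  p_3/q_3 = 3871/132
  p_4/q_4 = 225779/7699
q_3 = 132 ≤ 169 < 7699 = q_4, so the answer is 3871/132.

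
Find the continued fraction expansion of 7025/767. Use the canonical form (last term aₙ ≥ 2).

[9; 6, 3, 2, 17]

7025 = 9*767 + 122
767 = 6*122 + 35
122 = 3*35 + 17
35 = 2*17 + 1
17 = 17*1 + 0  (stop)
So 7025/767 = [9; 6, 3, 2, 17].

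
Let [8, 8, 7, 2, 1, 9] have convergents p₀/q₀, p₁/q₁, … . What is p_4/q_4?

Using pₖ = aₖpₖ₋₁ + pₖ₋₂, qₖ = aₖqₖ₋₁ + qₖ₋₂ (with p₋₁=1, p₋₂=0, q₋₁=0, q₋₂=1):
  k=0: a=8, p=8, q=1
  k=1: a=8, p=65, q=8
  k=2: a=7, p=463, q=57
  k=3: a=2, p=991, q=122
  k=4: a=1, p=1454, q=179

1454/179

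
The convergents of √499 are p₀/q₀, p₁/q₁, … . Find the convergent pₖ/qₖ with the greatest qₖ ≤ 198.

1519/68

√499 = [22; 2, 1, 21, 1, 2, 44, …] (period length 6).
Convergents:
  p_0/q_0 = 22/1
  p_1/q_1 = 45/2
  p_2/q_2 = 67/3
  p_3/q_3 = 1452/65
  p_4/q_4 = 1519/68
  p_5/q_5 = 4490/201
q_4 = 68 ≤ 198 < 201 = q_5, so the answer is 1519/68.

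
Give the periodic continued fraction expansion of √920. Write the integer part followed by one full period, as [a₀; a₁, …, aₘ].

[30; 3, 60]

a₀ = ⌊√920⌋ = 30.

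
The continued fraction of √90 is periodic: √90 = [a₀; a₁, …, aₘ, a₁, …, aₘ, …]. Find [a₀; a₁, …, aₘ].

a₀ = ⌊√90⌋ = 9.
With m₀=0, d₀=1 and mₖ₊₁ = dₖaₖ − mₖ, dₖ₊₁ = (n − mₖ₊₁²)/dₖ, aₖ₊₁ = ⌊(a₀+mₖ₊₁)/dₖ₊₁⌋:
  k=1: m=9, d=9, a=2
  k=2: m=9, d=1, a=18
d=1 and a=2a₀=18 at k=2, so the next step gives (m, d) = (9, 9) again — its k=1 value — and the period has length 2.

[9; 2, 18]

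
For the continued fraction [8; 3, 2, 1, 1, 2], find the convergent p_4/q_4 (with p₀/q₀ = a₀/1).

141/17

Using pₖ = aₖpₖ₋₁ + pₖ₋₂, qₖ = aₖqₖ₋₁ + qₖ₋₂ (with p₋₁=1, p₋₂=0, q₋₁=0, q₋₂=1):
  k=0: a=8, p=8, q=1
  k=1: a=3, p=25, q=3
  k=2: a=2, p=58, q=7
  k=3: a=1, p=83, q=10
  k=4: a=1, p=141, q=17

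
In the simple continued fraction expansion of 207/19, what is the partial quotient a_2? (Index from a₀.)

8

207 = 10·19 + 17   →  a_0 = 10
19 = 1·17 + 2   →  a_1 = 1
17 = 8·2 + 1   →  a_2 = 8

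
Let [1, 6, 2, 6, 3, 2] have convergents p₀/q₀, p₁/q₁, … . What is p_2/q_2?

Using pₖ = aₖpₖ₋₁ + pₖ₋₂, qₖ = aₖqₖ₋₁ + qₖ₋₂ (with p₋₁=1, p₋₂=0, q₋₁=0, q₋₂=1):
  k=0: a=1, p=1, q=1
  k=1: a=6, p=7, q=6
  k=2: a=2, p=15, q=13

15/13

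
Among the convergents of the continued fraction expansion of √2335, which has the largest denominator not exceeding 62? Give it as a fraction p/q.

√2335 = [48; 3, 9, 3, 96, …] (period length 4).
Convergents:
  p_0/q_0 = 48/1
  p_1/q_1 = 145/3
  p_2/q_2 = 1353/28
  p_3/q_3 = 4204/87
q_2 = 28 ≤ 62 < 87 = q_3, so the answer is 1353/28.

1353/28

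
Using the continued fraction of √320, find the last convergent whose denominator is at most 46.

161/9

√320 = [17; 1, 7, 1, 34, …] (period length 4).
Convergents:
  p_0/q_0 = 17/1
  p_1/q_1 = 18/1
  p_2/q_2 = 143/8
  p_3/q_3 = 161/9
  p_4/q_4 = 5617/314
q_3 = 9 ≤ 46 < 314 = q_4, so the answer is 161/9.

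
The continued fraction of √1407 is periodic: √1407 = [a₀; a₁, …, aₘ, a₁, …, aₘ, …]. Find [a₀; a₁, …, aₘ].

[37; 1, 1, 24, 1, 1, 74]

a₀ = ⌊√1407⌋ = 37.
With m₀=0, d₀=1 and mₖ₊₁ = dₖaₖ − mₖ, dₖ₊₁ = (n − mₖ₊₁²)/dₖ, aₖ₊₁ = ⌊(a₀+mₖ₊₁)/dₖ₊₁⌋:
  k=1: m=37, d=38, a=1
  k=2: m=1, d=37, a=1
  k=3: m=36, d=3, a=24
  k=4: m=36, d=37, a=1
  k=5: m=1, d=38, a=1
  k=6: m=37, d=1, a=74
d=1 and a=2a₀=74 at k=6, so the next step gives (m, d) = (37, 38) again — its k=1 value — and the period has length 6.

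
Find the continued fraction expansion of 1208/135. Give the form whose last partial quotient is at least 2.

[8; 1, 18, 3, 2]

1208 = 8*135 + 128
135 = 1*128 + 7
128 = 18*7 + 2
7 = 3*2 + 1
2 = 2*1 + 0  (stop)
So 1208/135 = [8; 1, 18, 3, 2].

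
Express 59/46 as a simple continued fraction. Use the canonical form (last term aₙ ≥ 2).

59 = 1·46 + 13
46 = 3·13 + 7
13 = 1·7 + 6
7 = 1·6 + 1
6 = 6·1 + 0  (stop)
So 59/46 = [1; 3, 1, 1, 6].

[1; 3, 1, 1, 6]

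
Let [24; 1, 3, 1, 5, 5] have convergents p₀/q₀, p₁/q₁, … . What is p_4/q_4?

Using pₖ = aₖpₖ₋₁ + pₖ₋₂, qₖ = aₖqₖ₋₁ + qₖ₋₂ (with p₋₁=1, p₋₂=0, q₋₁=0, q₋₂=1):
  k=0: a=24, p=24, q=1
  k=1: a=1, p=25, q=1
  k=2: a=3, p=99, q=4
  k=3: a=1, p=124, q=5
  k=4: a=5, p=719, q=29

719/29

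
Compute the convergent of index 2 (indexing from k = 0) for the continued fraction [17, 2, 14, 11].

507/29

Using pₖ = aₖpₖ₋₁ + pₖ₋₂, qₖ = aₖqₖ₋₁ + qₖ₋₂ (with p₋₁=1, p₋₂=0, q₋₁=0, q₋₂=1):
  k=0: a=17, p=17, q=1
  k=1: a=2, p=35, q=2
  k=2: a=14, p=507, q=29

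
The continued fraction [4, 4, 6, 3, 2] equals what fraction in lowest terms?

776/183

Using pₖ = aₖpₖ₋₁ + pₖ₋₂ and qₖ = aₖqₖ₋₁ + qₖ₋₂:
  k=0: a=4, p=4, q=1
  k=1: a=4, p=17, q=4
  k=2: a=6, p=106, q=25
  k=3: a=3, p=335, q=79
  k=4: a=2, p=776, q=183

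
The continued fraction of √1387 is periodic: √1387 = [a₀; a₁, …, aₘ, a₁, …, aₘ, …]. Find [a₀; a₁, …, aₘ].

a₀ = ⌊√1387⌋ = 37.
With m₀=0, d₀=1 and mₖ₊₁ = dₖaₖ − mₖ, dₖ₊₁ = (n − mₖ₊₁²)/dₖ, aₖ₊₁ = ⌊(a₀+mₖ₊₁)/dₖ₊₁⌋:
  k=1: m=37, d=18, a=4
  k=2: m=35, d=9, a=8
  k=3: m=37, d=2, a=37
  k=4: m=37, d=9, a=8
  k=5: m=35, d=18, a=4
  k=6: m=37, d=1, a=74
d=1 and a=2a₀=74 at k=6, so the next step gives (m, d) = (37, 18) again — its k=1 value — and the period has length 6.

[37; 4, 8, 37, 8, 4, 74]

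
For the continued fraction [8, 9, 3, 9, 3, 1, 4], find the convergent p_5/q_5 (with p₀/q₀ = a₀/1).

Using pₖ = aₖpₖ₋₁ + pₖ₋₂, qₖ = aₖqₖ₋₁ + qₖ₋₂ (with p₋₁=1, p₋₂=0, q₋₁=0, q₋₂=1):
  k=0: a=8, p=8, q=1
  k=1: a=9, p=73, q=9
  k=2: a=3, p=227, q=28
  k=3: a=9, p=2116, q=261
  k=4: a=3, p=6575, q=811
  k=5: a=1, p=8691, q=1072

8691/1072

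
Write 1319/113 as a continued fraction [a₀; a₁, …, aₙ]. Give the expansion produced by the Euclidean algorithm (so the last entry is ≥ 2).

[11; 1, 2, 18, 2]

1319 = 11×113 + 76
113 = 1×76 + 37
76 = 2×37 + 2
37 = 18×2 + 1
2 = 2×1 + 0  (stop)
So 1319/113 = [11; 1, 2, 18, 2].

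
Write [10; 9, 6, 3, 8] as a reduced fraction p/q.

Fold from the inside: start with 8/1.
  3 + 1/8 = 25/8
  6 + 8/25 = 158/25
  9 + 25/158 = 1447/158
  10 + 158/1447 = 14628/1447

14628/1447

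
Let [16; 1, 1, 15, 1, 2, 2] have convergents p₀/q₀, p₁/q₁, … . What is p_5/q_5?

Using pₖ = aₖpₖ₋₁ + pₖ₋₂, qₖ = aₖqₖ₋₁ + qₖ₋₂ (with p₋₁=1, p₋₂=0, q₋₁=0, q₋₂=1):
  k=0: a=16, p=16, q=1
  k=1: a=1, p=17, q=1
  k=2: a=1, p=33, q=2
  k=3: a=15, p=512, q=31
  k=4: a=1, p=545, q=33
  k=5: a=2, p=1602, q=97

1602/97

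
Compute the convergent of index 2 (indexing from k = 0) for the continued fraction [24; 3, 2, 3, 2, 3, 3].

170/7

Using pₖ = aₖpₖ₋₁ + pₖ₋₂, qₖ = aₖqₖ₋₁ + qₖ₋₂ (with p₋₁=1, p₋₂=0, q₋₁=0, q₋₂=1):
  k=0: a=24, p=24, q=1
  k=1: a=3, p=73, q=3
  k=2: a=2, p=170, q=7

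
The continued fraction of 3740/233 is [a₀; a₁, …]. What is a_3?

3740 = 16·233 + 12   →  a_0 = 16
233 = 19·12 + 5   →  a_1 = 19
12 = 2·5 + 2   →  a_2 = 2
5 = 2·2 + 1   →  a_3 = 2

2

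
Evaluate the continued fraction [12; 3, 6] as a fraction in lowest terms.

Fold from the inside: start with 6/1.
  3 + 1/6 = 19/6
  12 + 6/19 = 234/19

234/19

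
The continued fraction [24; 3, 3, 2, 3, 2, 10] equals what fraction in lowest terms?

45910/1889

Using pₖ = aₖpₖ₋₁ + pₖ₋₂ and qₖ = aₖqₖ₋₁ + qₖ₋₂:
  k=0: a=24, p=24, q=1
  k=1: a=3, p=73, q=3
  k=2: a=3, p=243, q=10
  k=3: a=2, p=559, q=23
  k=4: a=3, p=1920, q=79
  k=5: a=2, p=4399, q=181
  k=6: a=10, p=45910, q=1889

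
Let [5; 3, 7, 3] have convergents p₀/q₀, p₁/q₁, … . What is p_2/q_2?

Using pₖ = aₖpₖ₋₁ + pₖ₋₂, qₖ = aₖqₖ₋₁ + qₖ₋₂ (with p₋₁=1, p₋₂=0, q₋₁=0, q₋₂=1):
  k=0: a=5, p=5, q=1
  k=1: a=3, p=16, q=3
  k=2: a=7, p=117, q=22

117/22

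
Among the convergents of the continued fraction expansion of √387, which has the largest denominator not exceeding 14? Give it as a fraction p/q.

59/3

√387 = [19; 1, 2, 19, 2, 1, 38, …] (period length 6).
Convergents:
  p_0/q_0 = 19/1
  p_1/q_1 = 20/1
  p_2/q_2 = 59/3
  p_3/q_3 = 1141/58
q_2 = 3 ≤ 14 < 58 = q_3, so the answer is 59/3.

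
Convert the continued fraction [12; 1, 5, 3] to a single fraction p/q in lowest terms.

244/19

Fold from the inside: start with 3/1.
  5 + 1/3 = 16/3
  1 + 3/16 = 19/16
  12 + 16/19 = 244/19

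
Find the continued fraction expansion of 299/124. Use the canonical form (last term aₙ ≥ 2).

299 = 2*124 + 51
124 = 2*51 + 22
51 = 2*22 + 7
22 = 3*7 + 1
7 = 7*1 + 0  (stop)
So 299/124 = [2; 2, 2, 3, 7].

[2; 2, 2, 3, 7]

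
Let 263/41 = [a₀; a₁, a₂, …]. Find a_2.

2

263 = 6·41 + 17   →  a_0 = 6
41 = 2·17 + 7   →  a_1 = 2
17 = 2·7 + 3   →  a_2 = 2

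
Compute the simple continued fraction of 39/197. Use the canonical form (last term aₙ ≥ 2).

[0; 5, 19, 2]

39 = 0×197 + 39
197 = 5×39 + 2
39 = 19×2 + 1
2 = 2×1 + 0  (stop)
So 39/197 = [0; 5, 19, 2].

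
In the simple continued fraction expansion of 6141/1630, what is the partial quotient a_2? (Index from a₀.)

3

6141 = 3·1630 + 1251   →  a_0 = 3
1630 = 1·1251 + 379   →  a_1 = 1
1251 = 3·379 + 114   →  a_2 = 3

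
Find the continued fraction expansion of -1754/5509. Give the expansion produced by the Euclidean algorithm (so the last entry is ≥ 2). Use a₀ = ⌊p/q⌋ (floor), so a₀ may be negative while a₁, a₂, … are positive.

-1754 = -1*5509 + 3755
5509 = 1*3755 + 1754
3755 = 2*1754 + 247
1754 = 7*247 + 25
247 = 9*25 + 22
25 = 1*22 + 3
22 = 7*3 + 1
3 = 3*1 + 0  (stop)
So -1754/5509 = [-1; 1, 2, 7, 9, 1, 7, 3].

[-1; 1, 2, 7, 9, 1, 7, 3]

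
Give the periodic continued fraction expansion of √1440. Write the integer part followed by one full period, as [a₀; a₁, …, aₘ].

a₀ = ⌊√1440⌋ = 37.
With m₀=0, d₀=1 and mₖ₊₁ = dₖaₖ − mₖ, dₖ₊₁ = (n − mₖ₊₁²)/dₖ, aₖ₊₁ = ⌊(a₀+mₖ₊₁)/dₖ₊₁⌋:
  k=1: m=37, d=71, a=1
  k=2: m=34, d=4, a=17
  k=3: m=34, d=71, a=1
  k=4: m=37, d=1, a=74
d=1 and a=2a₀=74 at k=4, so the next step gives (m, d) = (37, 71) again — its k=1 value — and the period has length 4.

[37; 1, 17, 1, 74]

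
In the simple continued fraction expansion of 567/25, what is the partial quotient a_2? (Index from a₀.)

567 = 22·25 + 17   →  a_0 = 22
25 = 1·17 + 8   →  a_1 = 1
17 = 2·8 + 1   →  a_2 = 2

2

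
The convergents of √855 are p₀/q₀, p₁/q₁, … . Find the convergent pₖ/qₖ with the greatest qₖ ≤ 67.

731/25

√855 = [29; 4, 6, 4, 58, …] (period length 4).
Convergents:
  p_0/q_0 = 29/1
  p_1/q_1 = 117/4
  p_2/q_2 = 731/25
  p_3/q_3 = 3041/104
q_2 = 25 ≤ 67 < 104 = q_3, so the answer is 731/25.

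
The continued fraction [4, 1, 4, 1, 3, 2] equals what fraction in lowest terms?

251/52

Fold from the inside: start with 2/1.
  3 + 1/2 = 7/2
  1 + 2/7 = 9/7
  4 + 7/9 = 43/9
  1 + 9/43 = 52/43
  4 + 43/52 = 251/52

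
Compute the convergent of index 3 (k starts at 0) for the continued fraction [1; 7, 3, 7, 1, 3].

183/161

Using pₖ = aₖpₖ₋₁ + pₖ₋₂, qₖ = aₖqₖ₋₁ + qₖ₋₂ (with p₋₁=1, p₋₂=0, q₋₁=0, q₋₂=1):
  k=0: a=1, p=1, q=1
  k=1: a=7, p=8, q=7
  k=2: a=3, p=25, q=22
  k=3: a=7, p=183, q=161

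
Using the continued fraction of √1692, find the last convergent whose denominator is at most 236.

4607/112

√1692 = [41; 7, 2, 7, 82, …] (period length 4).
Convergents:
  p_0/q_0 = 41/1
  p_1/q_1 = 288/7
  p_2/q_2 = 617/15
  p_3/q_3 = 4607/112
  p_4/q_4 = 378391/9199
q_3 = 112 ≤ 236 < 9199 = q_4, so the answer is 4607/112.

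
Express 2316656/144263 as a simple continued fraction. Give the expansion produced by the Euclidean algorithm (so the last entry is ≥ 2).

[16; 17, 13, 17, 2, 18]

2316656 = 16·144263 + 8448
144263 = 17·8448 + 647
8448 = 13·647 + 37
647 = 17·37 + 18
37 = 2·18 + 1
18 = 18·1 + 0  (stop)
So 2316656/144263 = [16; 17, 13, 17, 2, 18].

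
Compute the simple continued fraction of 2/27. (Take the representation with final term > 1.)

2 = 0×27 + 2
27 = 13×2 + 1
2 = 2×1 + 0  (stop)
So 2/27 = [0; 13, 2].

[0; 13, 2]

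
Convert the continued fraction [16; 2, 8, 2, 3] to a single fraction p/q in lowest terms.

Using pₖ = aₖpₖ₋₁ + pₖ₋₂ and qₖ = aₖqₖ₋₁ + qₖ₋₂:
  k=0: a=16, p=16, q=1
  k=1: a=2, p=33, q=2
  k=2: a=8, p=280, q=17
  k=3: a=2, p=593, q=36
  k=4: a=3, p=2059, q=125

2059/125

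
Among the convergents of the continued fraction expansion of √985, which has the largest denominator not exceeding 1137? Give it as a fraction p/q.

√985 = [31; 2, 1, 1, 2, 62, …] (period length 5).
Convergents:
  p_0/q_0 = 31/1
  p_1/q_1 = 63/2
  p_2/q_2 = 94/3
  p_3/q_3 = 157/5
  p_4/q_4 = 408/13
  p_5/q_5 = 25453/811
  p_6/q_6 = 51314/1635
q_5 = 811 ≤ 1137 < 1635 = q_6, so the answer is 25453/811.

25453/811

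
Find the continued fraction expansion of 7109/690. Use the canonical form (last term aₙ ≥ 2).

7109 = 10·690 + 209
690 = 3·209 + 63
209 = 3·63 + 20
63 = 3·20 + 3
20 = 6·3 + 2
3 = 1·2 + 1
2 = 2·1 + 0  (stop)
So 7109/690 = [10; 3, 3, 3, 6, 1, 2].

[10; 3, 3, 3, 6, 1, 2]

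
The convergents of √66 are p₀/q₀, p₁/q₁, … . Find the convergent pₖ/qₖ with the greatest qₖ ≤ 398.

1048/129

√66 = [8; 8, 16, …] (period length 2).
Convergents:
  p_0/q_0 = 8/1
  p_1/q_1 = 65/8
  p_2/q_2 = 1048/129
  p_3/q_3 = 8449/1040
q_2 = 129 ≤ 398 < 1040 = q_3, so the answer is 1048/129.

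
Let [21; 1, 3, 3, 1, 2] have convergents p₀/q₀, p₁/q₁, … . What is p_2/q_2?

87/4

Using pₖ = aₖpₖ₋₁ + pₖ₋₂, qₖ = aₖqₖ₋₁ + qₖ₋₂ (with p₋₁=1, p₋₂=0, q₋₁=0, q₋₂=1):
  k=0: a=21, p=21, q=1
  k=1: a=1, p=22, q=1
  k=2: a=3, p=87, q=4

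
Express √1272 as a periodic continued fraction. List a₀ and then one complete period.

a₀ = ⌊√1272⌋ = 35.
With m₀=0, d₀=1 and mₖ₊₁ = dₖaₖ − mₖ, dₖ₊₁ = (n − mₖ₊₁²)/dₖ, aₖ₊₁ = ⌊(a₀+mₖ₊₁)/dₖ₊₁⌋:
  k=1: m=35, d=47, a=1
  k=2: m=12, d=24, a=1
  k=3: m=12, d=47, a=1
  k=4: m=35, d=1, a=70
d=1 and a=2a₀=70 at k=4, so the next step gives (m, d) = (35, 47) again — its k=1 value — and the period has length 4.

[35; 1, 1, 1, 70]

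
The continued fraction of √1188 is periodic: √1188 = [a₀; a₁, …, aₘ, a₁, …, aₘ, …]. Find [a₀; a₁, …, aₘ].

[34; 2, 7, 6, 7, 2, 68]

a₀ = ⌊√1188⌋ = 34.
With m₀=0, d₀=1 and mₖ₊₁ = dₖaₖ − mₖ, dₖ₊₁ = (n − mₖ₊₁²)/dₖ, aₖ₊₁ = ⌊(a₀+mₖ₊₁)/dₖ₊₁⌋:
  k=1: m=34, d=32, a=2
  k=2: m=30, d=9, a=7
  k=3: m=33, d=11, a=6
  k=4: m=33, d=9, a=7
  k=5: m=30, d=32, a=2
  k=6: m=34, d=1, a=68
d=1 and a=2a₀=68 at k=6, so the next step gives (m, d) = (34, 32) again — its k=1 value — and the period has length 6.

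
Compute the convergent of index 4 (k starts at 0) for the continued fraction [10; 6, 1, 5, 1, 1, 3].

487/48

Using pₖ = aₖpₖ₋₁ + pₖ₋₂, qₖ = aₖqₖ₋₁ + qₖ₋₂ (with p₋₁=1, p₋₂=0, q₋₁=0, q₋₂=1):
  k=0: a=10, p=10, q=1
  k=1: a=6, p=61, q=6
  k=2: a=1, p=71, q=7
  k=3: a=5, p=416, q=41
  k=4: a=1, p=487, q=48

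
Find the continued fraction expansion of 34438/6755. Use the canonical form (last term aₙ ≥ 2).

34438 = 5·6755 + 663
6755 = 10·663 + 125
663 = 5·125 + 38
125 = 3·38 + 11
38 = 3·11 + 5
11 = 2·5 + 1
5 = 5·1 + 0  (stop)
So 34438/6755 = [5; 10, 5, 3, 3, 2, 5].

[5; 10, 5, 3, 3, 2, 5]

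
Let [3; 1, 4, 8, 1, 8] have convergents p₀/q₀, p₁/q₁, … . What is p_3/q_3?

Using pₖ = aₖpₖ₋₁ + pₖ₋₂, qₖ = aₖqₖ₋₁ + qₖ₋₂ (with p₋₁=1, p₋₂=0, q₋₁=0, q₋₂=1):
  k=0: a=3, p=3, q=1
  k=1: a=1, p=4, q=1
  k=2: a=4, p=19, q=5
  k=3: a=8, p=156, q=41

156/41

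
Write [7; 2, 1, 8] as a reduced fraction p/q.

191/26

Using pₖ = aₖpₖ₋₁ + pₖ₋₂ and qₖ = aₖqₖ₋₁ + qₖ₋₂:
  k=0: a=7, p=7, q=1
  k=1: a=2, p=15, q=2
  k=2: a=1, p=22, q=3
  k=3: a=8, p=191, q=26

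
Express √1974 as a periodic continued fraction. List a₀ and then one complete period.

a₀ = ⌊√1974⌋ = 44.
With m₀=0, d₀=1 and mₖ₊₁ = dₖaₖ − mₖ, dₖ₊₁ = (n − mₖ₊₁²)/dₖ, aₖ₊₁ = ⌊(a₀+mₖ₊₁)/dₖ₊₁⌋:
  k=1: m=44, d=38, a=2
  k=2: m=32, d=25, a=3
  k=3: m=43, d=5, a=17
  k=4: m=42, d=42, a=2
  k=5: m=42, d=5, a=17
  k=6: m=43, d=25, a=3
  k=7: m=32, d=38, a=2
  k=8: m=44, d=1, a=88
d=1 and a=2a₀=88 at k=8, so the next step gives (m, d) = (44, 38) again — its k=1 value — and the period has length 8.

[44; 2, 3, 17, 2, 17, 3, 2, 88]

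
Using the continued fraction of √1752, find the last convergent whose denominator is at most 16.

√1752 = [41; 1, 5, 1, 82, …] (period length 4).
Convergents:
  p_0/q_0 = 41/1
  p_1/q_1 = 42/1
  p_2/q_2 = 251/6
  p_3/q_3 = 293/7
  p_4/q_4 = 24277/580
q_3 = 7 ≤ 16 < 580 = q_4, so the answer is 293/7.

293/7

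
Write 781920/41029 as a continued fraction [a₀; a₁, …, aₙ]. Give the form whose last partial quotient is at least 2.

[19; 17, 3, 7, 2, 16, 3]

781920 = 19·41029 + 2369
41029 = 17·2369 + 756
2369 = 3·756 + 101
756 = 7·101 + 49
101 = 2·49 + 3
49 = 16·3 + 1
3 = 3·1 + 0  (stop)
So 781920/41029 = [19; 17, 3, 7, 2, 16, 3].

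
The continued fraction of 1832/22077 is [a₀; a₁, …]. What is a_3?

1832 = 0·22077 + 1832   →  a_0 = 0
22077 = 12·1832 + 93   →  a_1 = 12
1832 = 19·93 + 65   →  a_2 = 19
93 = 1·65 + 28   →  a_3 = 1

1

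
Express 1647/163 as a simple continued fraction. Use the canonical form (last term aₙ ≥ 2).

1647 = 10·163 + 17
163 = 9·17 + 10
17 = 1·10 + 7
10 = 1·7 + 3
7 = 2·3 + 1
3 = 3·1 + 0  (stop)
So 1647/163 = [10; 9, 1, 1, 2, 3].

[10; 9, 1, 1, 2, 3]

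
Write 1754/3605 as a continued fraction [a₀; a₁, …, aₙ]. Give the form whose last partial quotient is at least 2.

1754 = 0×3605 + 1754
3605 = 2×1754 + 97
1754 = 18×97 + 8
97 = 12×8 + 1
8 = 8×1 + 0  (stop)
So 1754/3605 = [0; 2, 18, 12, 8].

[0; 2, 18, 12, 8]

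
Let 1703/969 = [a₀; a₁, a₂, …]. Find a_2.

3

1703 = 1·969 + 734   →  a_0 = 1
969 = 1·734 + 235   →  a_1 = 1
734 = 3·235 + 29   →  a_2 = 3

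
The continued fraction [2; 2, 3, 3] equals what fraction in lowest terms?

Using pₖ = aₖpₖ₋₁ + pₖ₋₂ and qₖ = aₖqₖ₋₁ + qₖ₋₂:
  k=0: a=2, p=2, q=1
  k=1: a=2, p=5, q=2
  k=2: a=3, p=17, q=7
  k=3: a=3, p=56, q=23

56/23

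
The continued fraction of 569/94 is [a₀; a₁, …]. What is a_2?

569 = 6·94 + 5   →  a_0 = 6
94 = 18·5 + 4   →  a_1 = 18
5 = 1·4 + 1   →  a_2 = 1

1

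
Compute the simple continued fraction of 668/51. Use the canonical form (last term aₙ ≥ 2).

668 = 13·51 + 5
51 = 10·5 + 1
5 = 5·1 + 0  (stop)
So 668/51 = [13; 10, 5].

[13; 10, 5]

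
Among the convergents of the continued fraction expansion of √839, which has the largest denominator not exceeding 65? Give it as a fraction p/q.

840/29

√839 = [28; 1, 27, 1, 56, …] (period length 4).
Convergents:
  p_0/q_0 = 28/1
  p_1/q_1 = 29/1
  p_2/q_2 = 811/28
  p_3/q_3 = 840/29
  p_4/q_4 = 47851/1652
q_3 = 29 ≤ 65 < 1652 = q_4, so the answer is 840/29.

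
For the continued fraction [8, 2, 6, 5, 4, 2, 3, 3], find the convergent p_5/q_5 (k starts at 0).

Using pₖ = aₖpₖ₋₁ + pₖ₋₂, qₖ = aₖqₖ₋₁ + qₖ₋₂ (with p₋₁=1, p₋₂=0, q₋₁=0, q₋₂=1):
  k=0: a=8, p=8, q=1
  k=1: a=2, p=17, q=2
  k=2: a=6, p=110, q=13
  k=3: a=5, p=567, q=67
  k=4: a=4, p=2378, q=281
  k=5: a=2, p=5323, q=629

5323/629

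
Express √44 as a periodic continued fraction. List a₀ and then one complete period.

a₀ = ⌊√44⌋ = 6.
With m₀=0, d₀=1 and mₖ₊₁ = dₖaₖ − mₖ, dₖ₊₁ = (n − mₖ₊₁²)/dₖ, aₖ₊₁ = ⌊(a₀+mₖ₊₁)/dₖ₊₁⌋:
  k=1: m=6, d=8, a=1
  k=2: m=2, d=5, a=1
  k=3: m=3, d=7, a=1
  k=4: m=4, d=4, a=2
  k=5: m=4, d=7, a=1
  k=6: m=3, d=5, a=1
  k=7: m=2, d=8, a=1
  k=8: m=6, d=1, a=12
d=1 and a=2a₀=12 at k=8, so the next step gives (m, d) = (6, 8) again — its k=1 value — and the period has length 8.

[6; 1, 1, 1, 2, 1, 1, 1, 12]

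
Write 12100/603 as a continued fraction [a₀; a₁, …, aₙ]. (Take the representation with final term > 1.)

[20; 15, 13, 3]

12100 = 20*603 + 40
603 = 15*40 + 3
40 = 13*3 + 1
3 = 3*1 + 0  (stop)
So 12100/603 = [20; 15, 13, 3].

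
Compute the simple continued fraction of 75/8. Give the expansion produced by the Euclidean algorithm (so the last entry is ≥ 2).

75 = 9*8 + 3
8 = 2*3 + 2
3 = 1*2 + 1
2 = 2*1 + 0  (stop)
So 75/8 = [9; 2, 1, 2].

[9; 2, 1, 2]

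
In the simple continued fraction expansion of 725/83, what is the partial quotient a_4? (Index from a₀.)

725 = 8·83 + 61   →  a_0 = 8
83 = 1·61 + 22   →  a_1 = 1
61 = 2·22 + 17   →  a_2 = 2
22 = 1·17 + 5   →  a_3 = 1
17 = 3·5 + 2   →  a_4 = 3

3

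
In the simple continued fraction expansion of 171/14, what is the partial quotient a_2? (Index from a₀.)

1

171 = 12·14 + 3   →  a_0 = 12
14 = 4·3 + 2   →  a_1 = 4
3 = 1·2 + 1   →  a_2 = 1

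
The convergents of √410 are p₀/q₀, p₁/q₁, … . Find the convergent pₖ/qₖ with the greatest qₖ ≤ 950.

√410 = [20; 4, 40, …] (period length 2).
Convergents:
  p_0/q_0 = 20/1
  p_1/q_1 = 81/4
  p_2/q_2 = 3260/161
  p_3/q_3 = 13121/648
  p_4/q_4 = 528100/26081
q_3 = 648 ≤ 950 < 26081 = q_4, so the answer is 13121/648.

13121/648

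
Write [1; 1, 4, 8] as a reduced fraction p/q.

Fold from the inside: start with 8/1.
  4 + 1/8 = 33/8
  1 + 8/33 = 41/33
  1 + 33/41 = 74/41

74/41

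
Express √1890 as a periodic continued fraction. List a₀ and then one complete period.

a₀ = ⌊√1890⌋ = 43.
With m₀=0, d₀=1 and mₖ₊₁ = dₖaₖ − mₖ, dₖ₊₁ = (n − mₖ₊₁²)/dₖ, aₖ₊₁ = ⌊(a₀+mₖ₊₁)/dₖ₊₁⌋:
  k=1: m=43, d=41, a=2
  k=2: m=39, d=9, a=9
  k=3: m=42, d=14, a=6
  k=4: m=42, d=9, a=9
  k=5: m=39, d=41, a=2
  k=6: m=43, d=1, a=86
d=1 and a=2a₀=86 at k=6, so the next step gives (m, d) = (43, 41) again — its k=1 value — and the period has length 6.

[43; 2, 9, 6, 9, 2, 86]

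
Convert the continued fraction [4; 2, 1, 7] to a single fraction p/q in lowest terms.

100/23

Fold from the inside: start with 7/1.
  1 + 1/7 = 8/7
  2 + 7/8 = 23/8
  4 + 8/23 = 100/23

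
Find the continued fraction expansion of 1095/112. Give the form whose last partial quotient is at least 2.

[9; 1, 3, 2, 12]

1095 = 9*112 + 87
112 = 1*87 + 25
87 = 3*25 + 12
25 = 2*12 + 1
12 = 12*1 + 0  (stop)
So 1095/112 = [9; 1, 3, 2, 12].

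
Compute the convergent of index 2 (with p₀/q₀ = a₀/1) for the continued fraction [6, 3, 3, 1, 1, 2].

Using pₖ = aₖpₖ₋₁ + pₖ₋₂, qₖ = aₖqₖ₋₁ + qₖ₋₂ (with p₋₁=1, p₋₂=0, q₋₁=0, q₋₂=1):
  k=0: a=6, p=6, q=1
  k=1: a=3, p=19, q=3
  k=2: a=3, p=63, q=10

63/10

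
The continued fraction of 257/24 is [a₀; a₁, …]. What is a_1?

1

257 = 10·24 + 17   →  a_0 = 10
24 = 1·17 + 7   →  a_1 = 1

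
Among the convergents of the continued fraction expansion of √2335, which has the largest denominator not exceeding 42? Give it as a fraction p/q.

√2335 = [48; 3, 9, 3, 96, …] (period length 4).
Convergents:
  p_0/q_0 = 48/1
  p_1/q_1 = 145/3
  p_2/q_2 = 1353/28
  p_3/q_3 = 4204/87
q_2 = 28 ≤ 42 < 87 = q_3, so the answer is 1353/28.

1353/28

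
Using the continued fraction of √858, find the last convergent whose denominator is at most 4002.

40979/1399

√858 = [29; 3, 2, 3, 58, …] (period length 4).
Convergents:
  p_0/q_0 = 29/1
  p_1/q_1 = 88/3
  p_2/q_2 = 205/7
  p_3/q_3 = 703/24
  p_4/q_4 = 40979/1399
  p_5/q_5 = 123640/4221
q_4 = 1399 ≤ 4002 < 4221 = q_5, so the answer is 40979/1399.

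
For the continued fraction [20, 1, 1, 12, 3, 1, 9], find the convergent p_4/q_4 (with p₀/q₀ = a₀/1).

1580/77

Using pₖ = aₖpₖ₋₁ + pₖ₋₂, qₖ = aₖqₖ₋₁ + qₖ₋₂ (with p₋₁=1, p₋₂=0, q₋₁=0, q₋₂=1):
  k=0: a=20, p=20, q=1
  k=1: a=1, p=21, q=1
  k=2: a=1, p=41, q=2
  k=3: a=12, p=513, q=25
  k=4: a=3, p=1580, q=77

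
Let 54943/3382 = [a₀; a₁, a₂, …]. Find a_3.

54943 = 16·3382 + 831   →  a_0 = 16
3382 = 4·831 + 58   →  a_1 = 4
831 = 14·58 + 19   →  a_2 = 14
58 = 3·19 + 1   →  a_3 = 3

3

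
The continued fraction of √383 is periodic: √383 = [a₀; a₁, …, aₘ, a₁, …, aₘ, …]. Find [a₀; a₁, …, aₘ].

a₀ = ⌊√383⌋ = 19.
With m₀=0, d₀=1 and mₖ₊₁ = dₖaₖ − mₖ, dₖ₊₁ = (n − mₖ₊₁²)/dₖ, aₖ₊₁ = ⌊(a₀+mₖ₊₁)/dₖ₊₁⌋:
  k=1: m=19, d=22, a=1
  k=2: m=3, d=17, a=1
  k=3: m=14, d=11, a=3
  k=4: m=19, d=2, a=19
  k=5: m=19, d=11, a=3
  k=6: m=14, d=17, a=1
  k=7: m=3, d=22, a=1
  k=8: m=19, d=1, a=38
d=1 and a=2a₀=38 at k=8, so the next step gives (m, d) = (19, 22) again — its k=1 value — and the period has length 8.

[19; 1, 1, 3, 19, 3, 1, 1, 38]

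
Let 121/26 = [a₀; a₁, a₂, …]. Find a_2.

121 = 4·26 + 17   →  a_0 = 4
26 = 1·17 + 9   →  a_1 = 1
17 = 1·9 + 8   →  a_2 = 1

1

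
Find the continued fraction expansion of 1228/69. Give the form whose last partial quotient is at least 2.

[17; 1, 3, 1, 13]

1228 = 17*69 + 55
69 = 1*55 + 14
55 = 3*14 + 13
14 = 1*13 + 1
13 = 13*1 + 0  (stop)
So 1228/69 = [17; 1, 3, 1, 13].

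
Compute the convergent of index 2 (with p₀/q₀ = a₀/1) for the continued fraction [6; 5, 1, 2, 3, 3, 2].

Using pₖ = aₖpₖ₋₁ + pₖ₋₂, qₖ = aₖqₖ₋₁ + qₖ₋₂ (with p₋₁=1, p₋₂=0, q₋₁=0, q₋₂=1):
  k=0: a=6, p=6, q=1
  k=1: a=5, p=31, q=5
  k=2: a=1, p=37, q=6

37/6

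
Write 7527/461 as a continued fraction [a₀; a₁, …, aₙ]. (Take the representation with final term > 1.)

[16; 3, 18, 1, 7]

7527 = 16·461 + 151
461 = 3·151 + 8
151 = 18·8 + 7
8 = 1·7 + 1
7 = 7·1 + 0  (stop)
So 7527/461 = [16; 3, 18, 1, 7].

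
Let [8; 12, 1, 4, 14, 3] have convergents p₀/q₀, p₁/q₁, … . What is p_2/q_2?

105/13

Using pₖ = aₖpₖ₋₁ + pₖ₋₂, qₖ = aₖqₖ₋₁ + qₖ₋₂ (with p₋₁=1, p₋₂=0, q₋₁=0, q₋₂=1):
  k=0: a=8, p=8, q=1
  k=1: a=12, p=97, q=12
  k=2: a=1, p=105, q=13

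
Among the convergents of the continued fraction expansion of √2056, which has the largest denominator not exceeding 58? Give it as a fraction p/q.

√2056 = [45; 2, 1, 10, 1, 2, 90, …] (period length 6).
Convergents:
  p_0/q_0 = 45/1
  p_1/q_1 = 91/2
  p_2/q_2 = 136/3
  p_3/q_3 = 1451/32
  p_4/q_4 = 1587/35
  p_5/q_5 = 4625/102
q_4 = 35 ≤ 58 < 102 = q_5, so the answer is 1587/35.

1587/35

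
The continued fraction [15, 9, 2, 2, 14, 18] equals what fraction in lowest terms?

184796/12233

Fold from the inside: start with 18/1.
  14 + 1/18 = 253/18
  2 + 18/253 = 524/253
  2 + 253/524 = 1301/524
  9 + 524/1301 = 12233/1301
  15 + 1301/12233 = 184796/12233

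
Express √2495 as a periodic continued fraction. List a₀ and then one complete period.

a₀ = ⌊√2495⌋ = 49.
With m₀=0, d₀=1 and mₖ₊₁ = dₖaₖ − mₖ, dₖ₊₁ = (n − mₖ₊₁²)/dₖ, aₖ₊₁ = ⌊(a₀+mₖ₊₁)/dₖ₊₁⌋:
  k=1: m=49, d=94, a=1
  k=2: m=45, d=5, a=18
  k=3: m=45, d=94, a=1
  k=4: m=49, d=1, a=98
d=1 and a=2a₀=98 at k=4, so the next step gives (m, d) = (49, 94) again — its k=1 value — and the period has length 4.

[49; 1, 18, 1, 98]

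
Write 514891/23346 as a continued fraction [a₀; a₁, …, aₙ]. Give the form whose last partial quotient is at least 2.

514891 = 22×23346 + 1279
23346 = 18×1279 + 324
1279 = 3×324 + 307
324 = 1×307 + 17
307 = 18×17 + 1
17 = 17×1 + 0  (stop)
So 514891/23346 = [22; 18, 3, 1, 18, 17].

[22; 18, 3, 1, 18, 17]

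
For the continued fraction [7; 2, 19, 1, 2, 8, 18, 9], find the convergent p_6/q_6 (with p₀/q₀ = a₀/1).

136896/18283

Using pₖ = aₖpₖ₋₁ + pₖ₋₂, qₖ = aₖqₖ₋₁ + qₖ₋₂ (with p₋₁=1, p₋₂=0, q₋₁=0, q₋₂=1):
  k=0: a=7, p=7, q=1
  k=1: a=2, p=15, q=2
  k=2: a=19, p=292, q=39
  k=3: a=1, p=307, q=41
  k=4: a=2, p=906, q=121
  k=5: a=8, p=7555, q=1009
  k=6: a=18, p=136896, q=18283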